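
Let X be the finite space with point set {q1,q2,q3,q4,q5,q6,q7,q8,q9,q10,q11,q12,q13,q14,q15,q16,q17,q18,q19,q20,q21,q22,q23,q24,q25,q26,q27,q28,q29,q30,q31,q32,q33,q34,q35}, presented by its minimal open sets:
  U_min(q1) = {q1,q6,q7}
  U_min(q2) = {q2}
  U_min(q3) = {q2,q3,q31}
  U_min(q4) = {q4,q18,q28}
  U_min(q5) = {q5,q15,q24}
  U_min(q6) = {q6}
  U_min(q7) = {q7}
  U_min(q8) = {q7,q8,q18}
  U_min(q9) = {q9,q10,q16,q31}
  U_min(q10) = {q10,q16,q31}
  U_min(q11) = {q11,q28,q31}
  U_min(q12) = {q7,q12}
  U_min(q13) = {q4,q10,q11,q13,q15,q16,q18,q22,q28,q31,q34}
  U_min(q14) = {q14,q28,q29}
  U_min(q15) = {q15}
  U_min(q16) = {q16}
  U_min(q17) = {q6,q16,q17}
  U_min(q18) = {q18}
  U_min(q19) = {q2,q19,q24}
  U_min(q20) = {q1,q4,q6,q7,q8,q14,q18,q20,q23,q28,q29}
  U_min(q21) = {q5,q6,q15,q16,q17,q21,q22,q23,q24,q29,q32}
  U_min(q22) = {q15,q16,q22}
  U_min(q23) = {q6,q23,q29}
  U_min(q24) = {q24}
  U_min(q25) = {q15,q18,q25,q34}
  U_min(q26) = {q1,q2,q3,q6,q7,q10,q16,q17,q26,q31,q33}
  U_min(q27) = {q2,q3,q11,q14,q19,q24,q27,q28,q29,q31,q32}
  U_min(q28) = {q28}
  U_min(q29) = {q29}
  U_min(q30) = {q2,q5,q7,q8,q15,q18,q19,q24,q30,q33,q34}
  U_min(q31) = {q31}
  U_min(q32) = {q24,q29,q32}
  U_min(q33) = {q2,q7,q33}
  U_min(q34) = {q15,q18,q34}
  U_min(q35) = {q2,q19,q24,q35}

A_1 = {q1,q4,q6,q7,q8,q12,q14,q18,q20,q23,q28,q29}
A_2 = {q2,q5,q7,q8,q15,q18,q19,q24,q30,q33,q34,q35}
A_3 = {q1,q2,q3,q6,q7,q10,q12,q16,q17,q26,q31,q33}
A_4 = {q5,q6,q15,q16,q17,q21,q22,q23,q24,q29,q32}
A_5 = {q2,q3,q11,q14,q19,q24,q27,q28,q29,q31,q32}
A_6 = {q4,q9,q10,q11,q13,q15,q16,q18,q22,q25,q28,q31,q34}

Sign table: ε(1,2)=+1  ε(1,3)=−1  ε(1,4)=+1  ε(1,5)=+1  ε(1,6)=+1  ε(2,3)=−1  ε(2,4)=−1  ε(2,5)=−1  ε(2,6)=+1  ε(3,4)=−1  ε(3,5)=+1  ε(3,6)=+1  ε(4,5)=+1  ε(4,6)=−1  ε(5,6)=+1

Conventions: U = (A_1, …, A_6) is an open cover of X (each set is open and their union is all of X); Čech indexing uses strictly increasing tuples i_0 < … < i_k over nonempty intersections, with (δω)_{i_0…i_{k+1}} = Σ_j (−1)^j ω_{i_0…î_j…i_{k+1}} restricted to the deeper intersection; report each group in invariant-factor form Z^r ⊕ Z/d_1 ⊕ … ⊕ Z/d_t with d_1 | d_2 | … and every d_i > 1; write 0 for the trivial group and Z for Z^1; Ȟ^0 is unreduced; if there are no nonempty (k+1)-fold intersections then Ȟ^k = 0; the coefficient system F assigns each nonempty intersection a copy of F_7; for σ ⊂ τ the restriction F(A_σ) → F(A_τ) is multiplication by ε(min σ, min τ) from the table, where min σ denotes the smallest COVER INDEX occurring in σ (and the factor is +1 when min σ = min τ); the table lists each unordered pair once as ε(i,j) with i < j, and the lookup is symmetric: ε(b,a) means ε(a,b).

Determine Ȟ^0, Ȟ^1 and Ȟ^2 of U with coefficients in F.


Ȟ^0 = 0; Ȟ^1 = 0; Ȟ^2 = Z/7

nonempty intersections:
  A12={q7,q8,q18} A13={q1,q6,q7,q12} A14={q6,q23,q29} A15={q14,q28,q29} A16={q4,q18,q28} A23={q2,q7,q33} A24={q5,q15,q24} A25={q2,q19,q24} A26={q15,q18,q34} A34={q6,q16,q17} A35={q2,q3,q31} A36={q10,q16,q31} A45={q24,q29,q32} A46={q15,q16,q22} A56={q11,q28,q31}
  A123={q7} A126={q18} A134={q6} A145={q29} A156={q28} A235={q2} A245={q24} A246={q15} A346={q16} A356={q31}
C dims 6,15,10; δ0: rk_F7 6; δ1: rk_F7 9
Ȟ^0: (6−6)−0=0 ⇒ 0
Ȟ^1: (15−9)−6=0 ⇒ 0
Ȟ^2: (10−0)−9=1 ⇒ Z/7


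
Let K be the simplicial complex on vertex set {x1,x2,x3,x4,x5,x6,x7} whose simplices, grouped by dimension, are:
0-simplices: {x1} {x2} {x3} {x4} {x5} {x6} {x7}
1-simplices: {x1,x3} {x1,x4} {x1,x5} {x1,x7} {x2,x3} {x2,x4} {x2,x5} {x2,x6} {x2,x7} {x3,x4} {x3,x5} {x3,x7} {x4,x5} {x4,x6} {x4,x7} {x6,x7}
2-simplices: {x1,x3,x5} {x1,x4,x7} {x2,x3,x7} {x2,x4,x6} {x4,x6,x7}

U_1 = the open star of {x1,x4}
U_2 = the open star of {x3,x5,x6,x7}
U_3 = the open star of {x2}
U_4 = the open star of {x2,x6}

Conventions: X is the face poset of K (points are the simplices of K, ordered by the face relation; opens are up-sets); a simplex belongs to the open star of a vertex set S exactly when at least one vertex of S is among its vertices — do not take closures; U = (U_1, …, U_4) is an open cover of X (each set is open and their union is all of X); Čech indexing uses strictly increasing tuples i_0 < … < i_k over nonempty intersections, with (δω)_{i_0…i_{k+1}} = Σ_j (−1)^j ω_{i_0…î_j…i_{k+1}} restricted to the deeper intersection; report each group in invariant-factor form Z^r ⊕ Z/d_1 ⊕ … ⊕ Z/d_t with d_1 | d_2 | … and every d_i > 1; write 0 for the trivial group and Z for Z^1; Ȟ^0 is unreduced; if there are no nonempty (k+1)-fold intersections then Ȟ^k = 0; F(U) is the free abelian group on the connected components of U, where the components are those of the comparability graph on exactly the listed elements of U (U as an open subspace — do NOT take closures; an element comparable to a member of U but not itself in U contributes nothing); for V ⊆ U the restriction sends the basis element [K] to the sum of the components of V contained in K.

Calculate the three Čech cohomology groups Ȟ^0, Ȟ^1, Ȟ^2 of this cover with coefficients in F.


Ȟ^0 ≅ Z, Ȟ^1 ≅ Z^5, Ȟ^2 ≅ 0

nonempty overlaps:
  U1={{x1},{x4},{x1,x3},{x1,x4},{x1,x5},{x1,x7},{x2,x4},{x3,x4},{x4,x5},{x4,x6},{x4,x7},{x1,x3,x5},{x1,x4,x7},{x2,x4,x6},{x4,x6,x7}} U2={{x3},{x5},{x6},{x7},{x1,x3},{x1,x5},{x1,x7},{x2,x3},{x2,x5},{x2,x6},{x2,x7},{x3,x4},{x3,x5},{x3,x7},{x4,x5},{x4,x6},{x4,x7},{x6,x7},{x1,x3,x5},{x1,x4,x7},{x2,x3,x7},{x2,x4,x6},{x4,x6,x7}} U3={{x2},{x2,x3},{x2,x4},{x2,x5},{x2,x6},{x2,x7},{x2,x3,x7},{x2,x4,x6}} U4={{x2},{x6},{x2,x3},{x2,x4},{x2,x5},{x2,x6},{x2,x7},{x4,x6},{x6,x7},{x2,x3,x7},{x2,x4,x6},{x4,x6,x7}}
  U12={{x1,x3},{x1,x5},{x1,x7},{x3,x4},{x4,x5},{x4,x6},{x4,x7},{x1,x3,x5},{x1,x4,x7},{x2,x4,x6},{x4,x6,x7}} U13={{x2,x4},{x2,x4,x6}} U14={{x2,x4},{x4,x6},{x2,x4,x6},{x4,x6,x7}} U23={{x2,x3},{x2,x5},{x2,x6},{x2,x7},{x2,x3,x7},{x2,x4,x6}} U24={{x6},{x2,x3},{x2,x5},{x2,x6},{x2,x7},{x4,x6},{x6,x7},{x2,x3,x7},{x2,x4,x6},{x4,x6,x7}} U34={{x2},{x2,x3},{x2,x4},{x2,x5},{x2,x6},{x2,x7},{x2,x3,x7},{x2,x4,x6}}
  U123={{x2,x4,x6}} U124={{x4,x6},{x2,x4,x6},{x4,x6,x7}} U134={{x2,x4},{x2,x4,x6}} U234={{x2,x3},{x2,x5},{x2,x6},{x2,x7},{x2,x3,x7},{x2,x4,x6}}
  U1234={{x2,x4,x6}}
components per intersection:
  U1: {{x1},{x4},{x1,x3},{x1,x4},{x1,x5},{x1,x7},{x2,x4},{x3,x4},{x4,x5},{x4,x6},{x4,x7},{x1,x3,x5},{x1,x4,x7},{x2,x4,x6},{x4,x6,x7}}
  U2: {{x3},{x5},{x6},{x7},{x1,x3},{x1,x5},{x1,x7},{x2,x3},{x2,x5},{x2,x6},{x2,x7},{x3,x4},{x3,x5},{x3,x7},{x4,x5},{x4,x6},{x4,x7},{x6,x7},{x1,x3,x5},{x1,x4,x7},{x2,x3,x7},{x2,x4,x6},{x4,x6,x7}}
  U3: {{x2},{x2,x3},{x2,x4},{x2,x5},{x2,x6},{x2,x7},{x2,x3,x7},{x2,x4,x6}}
  U4: {{x2},{x6},{x2,x3},{x2,x4},{x2,x5},{x2,x6},{x2,x7},{x4,x6},{x6,x7},{x2,x3,x7},{x2,x4,x6},{x4,x6,x7}}
  U12: {{x1,x3},{x1,x5},{x1,x3,x5}} {{x1,x7},{x4,x6},{x4,x7},{x1,x4,x7},{x2,x4,x6},{x4,x6,x7}} {{x3,x4}} {{x4,x5}}
  U13: {{x2,x4},{x2,x4,x6}}
  U14: {{x2,x4},{x4,x6},{x2,x4,x6},{x4,x6,x7}}
  U23: {{x2,x3},{x2,x7},{x2,x3,x7}} {{x2,x5}} {{x2,x6},{x2,x4,x6}}
  U24: {{x6},{x2,x6},{x4,x6},{x6,x7},{x2,x4,x6},{x4,x6,x7}} {{x2,x3},{x2,x7},{x2,x3,x7}} {{x2,x5}}
  U34: {{x2},{x2,x3},{x2,x4},{x2,x5},{x2,x6},{x2,x7},{x2,x3,x7},{x2,x4,x6}}
  U123: {{x2,x4,x6}}
  U124: {{x4,x6},{x2,x4,x6},{x4,x6,x7}}
  U134: {{x2,x4},{x2,x4,x6}}
  U234: {{x2,x3},{x2,x7},{x2,x3,x7}} {{x2,x5}} {{x2,x6},{x2,x4,x6}}
  U1234: {{x2,x4,x6}}
C dims 4,13,6,1; δ0: rk 3, SNF 1^3; δ1: rk 5, SNF 1^5; δ2: rk 1, SNF 1^1
degree 0: 4−3−0 = 1 → Ȟ^0 ≅ Z
degree 1: 13−5−3 = 5 → Ȟ^1 ≅ Z^5
degree 2: 6−1−5 = 0 → Ȟ^2 ≅ 0


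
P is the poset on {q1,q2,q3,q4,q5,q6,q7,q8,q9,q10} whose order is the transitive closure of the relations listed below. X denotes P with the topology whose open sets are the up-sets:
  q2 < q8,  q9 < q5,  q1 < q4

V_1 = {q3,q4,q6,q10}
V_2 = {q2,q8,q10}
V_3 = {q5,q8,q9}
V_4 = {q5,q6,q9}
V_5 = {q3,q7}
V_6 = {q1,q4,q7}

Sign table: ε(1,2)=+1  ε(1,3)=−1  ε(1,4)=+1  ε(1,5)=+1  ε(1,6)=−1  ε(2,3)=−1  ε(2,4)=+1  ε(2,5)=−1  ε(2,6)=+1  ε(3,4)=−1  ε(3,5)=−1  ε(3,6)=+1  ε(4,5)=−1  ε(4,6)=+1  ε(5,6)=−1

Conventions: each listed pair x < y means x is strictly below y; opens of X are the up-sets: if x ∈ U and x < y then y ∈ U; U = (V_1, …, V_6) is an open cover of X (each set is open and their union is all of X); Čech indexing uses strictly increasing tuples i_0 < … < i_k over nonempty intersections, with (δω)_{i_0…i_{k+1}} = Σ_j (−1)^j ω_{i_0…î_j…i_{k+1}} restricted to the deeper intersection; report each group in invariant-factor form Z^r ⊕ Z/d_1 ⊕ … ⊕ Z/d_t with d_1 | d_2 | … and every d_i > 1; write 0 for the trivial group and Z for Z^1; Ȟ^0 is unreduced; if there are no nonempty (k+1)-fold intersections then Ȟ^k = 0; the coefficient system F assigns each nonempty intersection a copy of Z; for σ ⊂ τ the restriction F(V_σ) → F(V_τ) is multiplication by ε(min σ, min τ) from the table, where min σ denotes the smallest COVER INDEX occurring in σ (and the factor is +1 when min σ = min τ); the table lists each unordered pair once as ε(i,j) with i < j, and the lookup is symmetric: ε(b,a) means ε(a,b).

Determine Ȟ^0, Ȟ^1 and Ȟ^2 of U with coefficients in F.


nerve simplices:
  V12={q10} V14={q6} V15={q3} V16={q4} V23={q8} V34={q5,q9} V56={q7}
C dims 6,7; δ0: rk 5, SNF 1^5
degree 0: 6−5−0 = 1 → Ȟ^0 ≅ Z
degree 1: 7−0−5 = 2 → Ȟ^1 ≅ Z^2
degree 2: 0−0−0 = 0 → Ȟ^2 ≅ 0

Ȟ^0 ≅ Z, Ȟ^1 ≅ Z^2, Ȟ^2 ≅ 0


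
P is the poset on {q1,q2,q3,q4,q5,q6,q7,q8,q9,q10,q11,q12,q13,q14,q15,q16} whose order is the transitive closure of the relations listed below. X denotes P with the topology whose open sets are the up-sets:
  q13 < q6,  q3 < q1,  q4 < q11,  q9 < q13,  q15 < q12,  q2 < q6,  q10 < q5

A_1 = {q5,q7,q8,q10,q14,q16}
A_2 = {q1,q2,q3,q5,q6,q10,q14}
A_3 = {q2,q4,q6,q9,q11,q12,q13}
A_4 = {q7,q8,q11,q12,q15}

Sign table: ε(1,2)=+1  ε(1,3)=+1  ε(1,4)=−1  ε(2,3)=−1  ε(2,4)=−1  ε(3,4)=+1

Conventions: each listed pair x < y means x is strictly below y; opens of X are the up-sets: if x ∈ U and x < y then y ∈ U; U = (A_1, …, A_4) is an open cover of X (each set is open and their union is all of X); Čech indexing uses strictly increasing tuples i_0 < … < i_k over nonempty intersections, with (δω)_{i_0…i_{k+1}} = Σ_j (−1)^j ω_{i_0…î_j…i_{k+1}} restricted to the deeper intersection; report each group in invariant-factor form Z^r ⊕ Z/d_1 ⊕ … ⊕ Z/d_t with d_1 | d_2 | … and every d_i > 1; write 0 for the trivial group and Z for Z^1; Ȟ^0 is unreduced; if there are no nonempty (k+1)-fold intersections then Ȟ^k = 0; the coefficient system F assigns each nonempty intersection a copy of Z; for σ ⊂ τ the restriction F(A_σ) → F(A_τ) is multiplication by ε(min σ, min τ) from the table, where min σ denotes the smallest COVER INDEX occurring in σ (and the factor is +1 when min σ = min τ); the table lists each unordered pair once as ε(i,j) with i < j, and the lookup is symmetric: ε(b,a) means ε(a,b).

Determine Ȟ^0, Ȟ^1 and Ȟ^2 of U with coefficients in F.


nerve simplices:
  A12={q5,q10,q14} A14={q7,q8} A23={q2,q6} A34={q11,q12}
C dims 4,4; δ0: rk 3, SNF 1^3
degree 0: 4−3−0 = 1 → Ȟ^0 ≅ Z
degree 1: 4−0−3 = 1 → Ȟ^1 ≅ Z
degree 2: 0−0−0 = 0 → Ȟ^2 ≅ 0

Ȟ^0(U;F) ≅ Z, Ȟ^1(U;F) ≅ Z and Ȟ^2(U;F) ≅ 0


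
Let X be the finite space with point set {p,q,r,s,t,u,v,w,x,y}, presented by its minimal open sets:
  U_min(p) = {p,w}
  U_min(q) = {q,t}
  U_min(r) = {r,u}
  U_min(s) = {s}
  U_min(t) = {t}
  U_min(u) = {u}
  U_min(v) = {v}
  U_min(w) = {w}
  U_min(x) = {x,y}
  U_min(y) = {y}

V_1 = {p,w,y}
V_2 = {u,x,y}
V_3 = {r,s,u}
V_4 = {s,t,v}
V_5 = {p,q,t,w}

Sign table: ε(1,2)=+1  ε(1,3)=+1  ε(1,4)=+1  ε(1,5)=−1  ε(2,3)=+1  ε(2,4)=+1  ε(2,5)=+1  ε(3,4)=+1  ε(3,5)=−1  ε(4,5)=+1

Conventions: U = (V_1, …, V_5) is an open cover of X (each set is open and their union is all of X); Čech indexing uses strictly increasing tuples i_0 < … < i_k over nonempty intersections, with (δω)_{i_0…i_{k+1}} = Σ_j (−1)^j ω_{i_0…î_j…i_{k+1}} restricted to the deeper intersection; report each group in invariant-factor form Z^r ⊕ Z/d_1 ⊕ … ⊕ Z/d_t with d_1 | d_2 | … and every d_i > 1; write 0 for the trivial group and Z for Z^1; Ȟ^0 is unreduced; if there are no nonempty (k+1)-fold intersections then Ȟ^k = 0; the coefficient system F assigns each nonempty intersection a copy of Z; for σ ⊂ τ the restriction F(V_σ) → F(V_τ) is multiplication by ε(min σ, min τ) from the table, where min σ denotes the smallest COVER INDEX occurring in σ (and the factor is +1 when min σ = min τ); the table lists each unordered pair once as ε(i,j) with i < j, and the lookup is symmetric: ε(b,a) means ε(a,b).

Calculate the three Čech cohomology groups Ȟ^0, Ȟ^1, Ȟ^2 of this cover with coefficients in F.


Ȟ^0(U;F) ≅ 0, Ȟ^1(U;F) ≅ Z/2 and Ȟ^2(U;F) ≅ 0

intersection data:
  V12={y} V15={p,w} V23={u} V34={s} V45={t}
C dims 5,5; δ0: rk 5, SNF 1^4·2
Ȟ^0 = (5 − 5) − 0 = 0, so Ȟ^0 ≅ 0
Ȟ^1 = (5 − 0) − 5 = 0 plus torsion [2], so Ȟ^1 ≅ Z/2
Ȟ^2 = (0 − 0) − 0 = 0, so Ȟ^2 ≅ 0


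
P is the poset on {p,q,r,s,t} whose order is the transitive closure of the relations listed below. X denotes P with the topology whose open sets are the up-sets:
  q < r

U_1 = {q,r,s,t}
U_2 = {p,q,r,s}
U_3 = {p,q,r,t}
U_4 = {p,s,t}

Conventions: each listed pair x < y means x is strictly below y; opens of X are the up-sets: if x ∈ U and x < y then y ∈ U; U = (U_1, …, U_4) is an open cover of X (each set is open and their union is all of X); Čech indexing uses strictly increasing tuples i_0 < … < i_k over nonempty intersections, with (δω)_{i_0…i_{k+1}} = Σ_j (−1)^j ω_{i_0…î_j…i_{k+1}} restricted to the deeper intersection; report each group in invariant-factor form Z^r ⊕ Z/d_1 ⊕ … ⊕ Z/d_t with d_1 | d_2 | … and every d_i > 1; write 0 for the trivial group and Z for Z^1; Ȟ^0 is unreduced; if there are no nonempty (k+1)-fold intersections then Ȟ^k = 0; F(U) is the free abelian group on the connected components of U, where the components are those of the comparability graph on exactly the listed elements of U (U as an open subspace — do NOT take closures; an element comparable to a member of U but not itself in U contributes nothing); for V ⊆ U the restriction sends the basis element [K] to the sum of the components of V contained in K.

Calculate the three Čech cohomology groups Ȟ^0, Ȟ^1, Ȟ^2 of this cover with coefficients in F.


intersection data:
  U12={q,r,s} U13={q,r,t} U14={s,t} U23={p,q,r} U24={p,s} U34={p,t}
  U123={q,r} U124={s} U134={t} U234={p}
components per intersection:
  U1: {q,r} {s} {t}
  U2: {p} {q,r} {s}
  U3: {p} {q,r} {t}
  U4: {p} {s} {t}
  U12: {q,r} {s}
  U13: {q,r} {t}
  U14: {s} {t}
  U23: {p} {q,r}
  U24: {p} {s}
  U34: {p} {t}
  U123: {q,r}
  U124: {s}
  U134: {t}
  U234: {p}
C dims 12,12,4; δ0: rk 8, SNF 1^8; δ1: rk 4, SNF 1^4
Ȟ^0 = (12 − 8) − 0 = 4, so Ȟ^0 ≅ Z^4
Ȟ^1 = (12 − 4) − 8 = 0, so Ȟ^1 ≅ 0
Ȟ^2 = (4 − 0) − 4 = 0, so Ȟ^2 ≅ 0

Ȟ^0(U;F) ≅ Z^4, Ȟ^1(U;F) ≅ 0, Ȟ^2(U;F) ≅ 0


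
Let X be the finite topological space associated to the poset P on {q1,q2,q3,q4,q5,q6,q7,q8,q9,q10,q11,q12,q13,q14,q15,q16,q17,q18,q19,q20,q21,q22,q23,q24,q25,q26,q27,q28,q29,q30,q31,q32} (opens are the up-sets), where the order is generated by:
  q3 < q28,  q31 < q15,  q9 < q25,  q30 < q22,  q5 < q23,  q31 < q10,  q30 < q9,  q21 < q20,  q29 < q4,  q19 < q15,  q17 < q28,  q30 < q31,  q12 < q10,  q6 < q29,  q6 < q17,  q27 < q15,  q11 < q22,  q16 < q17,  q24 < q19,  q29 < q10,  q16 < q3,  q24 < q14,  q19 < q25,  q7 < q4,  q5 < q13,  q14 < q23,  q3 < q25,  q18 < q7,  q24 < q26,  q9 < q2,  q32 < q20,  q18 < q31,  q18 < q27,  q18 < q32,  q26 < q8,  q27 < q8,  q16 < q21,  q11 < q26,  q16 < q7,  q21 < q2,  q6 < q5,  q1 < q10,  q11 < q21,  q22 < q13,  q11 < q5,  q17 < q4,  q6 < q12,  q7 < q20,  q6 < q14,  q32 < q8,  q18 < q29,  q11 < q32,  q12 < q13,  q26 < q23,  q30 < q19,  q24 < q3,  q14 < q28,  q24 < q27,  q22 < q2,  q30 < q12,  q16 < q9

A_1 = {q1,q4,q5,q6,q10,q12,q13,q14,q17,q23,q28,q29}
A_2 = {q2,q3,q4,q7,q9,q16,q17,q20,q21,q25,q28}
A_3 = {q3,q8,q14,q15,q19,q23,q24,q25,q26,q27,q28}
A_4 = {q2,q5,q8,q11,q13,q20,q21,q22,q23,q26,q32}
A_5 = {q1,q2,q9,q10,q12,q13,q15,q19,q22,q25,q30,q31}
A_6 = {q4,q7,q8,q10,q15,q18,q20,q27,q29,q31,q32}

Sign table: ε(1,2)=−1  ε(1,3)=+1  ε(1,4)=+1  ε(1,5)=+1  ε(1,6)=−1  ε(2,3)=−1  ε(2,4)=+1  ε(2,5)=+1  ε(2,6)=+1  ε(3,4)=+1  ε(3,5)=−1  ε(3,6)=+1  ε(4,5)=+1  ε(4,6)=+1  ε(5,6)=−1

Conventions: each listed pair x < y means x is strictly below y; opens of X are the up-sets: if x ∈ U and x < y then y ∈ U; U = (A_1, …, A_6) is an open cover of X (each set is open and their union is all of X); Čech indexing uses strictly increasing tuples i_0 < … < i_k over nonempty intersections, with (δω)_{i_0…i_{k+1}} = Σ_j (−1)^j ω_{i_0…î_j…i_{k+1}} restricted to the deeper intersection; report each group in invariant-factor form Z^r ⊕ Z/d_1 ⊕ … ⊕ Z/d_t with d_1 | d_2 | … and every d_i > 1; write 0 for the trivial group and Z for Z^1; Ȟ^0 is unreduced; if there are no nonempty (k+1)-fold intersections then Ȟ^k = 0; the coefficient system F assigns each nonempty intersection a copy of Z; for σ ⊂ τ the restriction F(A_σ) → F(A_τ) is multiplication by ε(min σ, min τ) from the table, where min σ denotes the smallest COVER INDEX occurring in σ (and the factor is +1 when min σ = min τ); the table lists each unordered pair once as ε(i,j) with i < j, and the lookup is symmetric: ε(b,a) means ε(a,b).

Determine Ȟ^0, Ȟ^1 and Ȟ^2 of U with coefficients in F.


nerve of the cover:
  A12={q4,q17,q28} A13={q14,q23,q28} A14={q5,q13,q23} A15={q1,q10,q12,q13} A16={q4,q10,q29} A23={q3,q25,q28} A24={q2,q20,q21} A25={q2,q9,q25} A26={q4,q7,q20} A34={q8,q23,q26} A35={q15,q19,q25} A36={q8,q15,q27} A45={q2,q13,q22} A46={q8,q20,q32} A56={q10,q15,q31}
  A123={q28} A126={q4} A134={q23} A145={q13} A156={q10} A235={q25} A245={q2} A246={q20} A346={q8} A356={q15}
C dims 6,15,10; δ0: rk 6, SNF 1^5·2; δ1: rk 9, SNF 1^9
Ȟ^0 = (6 − 6) − 0 = 0, so Ȟ^0 ≅ 0
Ȟ^1 = (15 − 9) − 6 = 0 plus torsion [2], so Ȟ^1 ≅ Z/2
Ȟ^2 = (10 − 0) − 9 = 1, so Ȟ^2 ≅ Z

Ȟ^0(U;F) ≅ 0,  Ȟ^1(U;F) ≅ Z/2,  Ȟ^2(U;F) ≅ Z


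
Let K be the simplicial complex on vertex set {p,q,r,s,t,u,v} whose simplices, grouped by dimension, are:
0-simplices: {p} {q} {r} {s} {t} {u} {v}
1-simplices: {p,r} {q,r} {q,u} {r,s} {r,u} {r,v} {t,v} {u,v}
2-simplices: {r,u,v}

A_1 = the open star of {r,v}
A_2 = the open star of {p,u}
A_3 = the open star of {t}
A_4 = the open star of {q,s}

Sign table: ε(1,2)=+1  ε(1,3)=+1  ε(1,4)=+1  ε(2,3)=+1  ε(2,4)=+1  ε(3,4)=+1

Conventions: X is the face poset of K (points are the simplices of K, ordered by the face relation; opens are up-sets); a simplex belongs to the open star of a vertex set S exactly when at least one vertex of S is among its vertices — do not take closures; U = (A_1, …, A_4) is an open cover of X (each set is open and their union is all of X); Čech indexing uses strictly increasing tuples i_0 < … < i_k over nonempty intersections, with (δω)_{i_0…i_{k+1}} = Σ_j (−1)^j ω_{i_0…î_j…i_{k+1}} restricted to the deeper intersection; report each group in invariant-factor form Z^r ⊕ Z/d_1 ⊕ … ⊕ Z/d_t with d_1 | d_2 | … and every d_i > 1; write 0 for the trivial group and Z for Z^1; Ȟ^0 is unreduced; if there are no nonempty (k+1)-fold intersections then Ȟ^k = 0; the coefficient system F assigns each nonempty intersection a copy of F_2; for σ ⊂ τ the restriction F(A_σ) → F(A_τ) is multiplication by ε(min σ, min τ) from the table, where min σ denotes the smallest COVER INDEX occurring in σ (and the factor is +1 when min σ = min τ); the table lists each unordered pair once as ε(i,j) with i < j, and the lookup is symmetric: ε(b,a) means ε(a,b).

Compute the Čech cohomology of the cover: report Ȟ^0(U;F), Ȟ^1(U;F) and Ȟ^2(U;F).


nerve simplices:
  A1={{r},{v},{p,r},{q,r},{r,s},{r,u},{r,v},{t,v},{u,v},{r,u,v}} A2={{p},{u},{p,r},{q,u},{r,u},{u,v},{r,u,v}} A3={{t},{t,v}} A4={{q},{s},{q,r},{q,u},{r,s}}
  A12={{p,r},{r,u},{u,v},{r,u,v}} A13={{t,v}} A14={{q,r},{r,s}} A24={{q,u}}
C dims 4,4; δ0: rk_F2 3
degree 0: 4−3−0 = 1 → Ȟ^0 ≅ Z/2
degree 1: 4−0−3 = 1 → Ȟ^1 ≅ Z/2
degree 2: 0−0−0 = 0 → Ȟ^2 ≅ 0

Ȟ^0 ≅ Z/2, Ȟ^1 ≅ Z/2, Ȟ^2 ≅ 0


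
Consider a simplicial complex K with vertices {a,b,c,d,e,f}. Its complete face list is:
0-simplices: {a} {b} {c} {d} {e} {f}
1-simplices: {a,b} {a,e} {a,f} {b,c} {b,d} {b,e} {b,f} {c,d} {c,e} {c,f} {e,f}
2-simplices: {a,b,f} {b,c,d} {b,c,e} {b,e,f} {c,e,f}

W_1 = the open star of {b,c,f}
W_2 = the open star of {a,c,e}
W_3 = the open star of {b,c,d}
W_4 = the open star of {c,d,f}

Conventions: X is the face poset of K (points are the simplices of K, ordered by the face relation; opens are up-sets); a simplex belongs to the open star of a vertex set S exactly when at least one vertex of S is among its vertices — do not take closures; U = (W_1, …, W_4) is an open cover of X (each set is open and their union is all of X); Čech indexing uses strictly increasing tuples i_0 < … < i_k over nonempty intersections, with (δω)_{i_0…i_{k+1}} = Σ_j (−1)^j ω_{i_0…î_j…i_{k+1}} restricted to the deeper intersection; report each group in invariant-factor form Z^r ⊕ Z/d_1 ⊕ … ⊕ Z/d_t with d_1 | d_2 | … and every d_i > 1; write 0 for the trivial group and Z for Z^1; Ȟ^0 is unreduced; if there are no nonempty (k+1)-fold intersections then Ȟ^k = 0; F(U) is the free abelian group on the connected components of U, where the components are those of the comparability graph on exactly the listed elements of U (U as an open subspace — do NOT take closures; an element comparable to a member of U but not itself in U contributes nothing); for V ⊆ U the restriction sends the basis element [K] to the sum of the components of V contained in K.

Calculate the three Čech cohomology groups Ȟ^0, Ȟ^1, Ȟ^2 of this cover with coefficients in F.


intersection data:
  W1={{b},{c},{f},{a,b},{a,f},{b,c},{b,d},{b,e},{b,f},{c,d},{c,e},{c,f},{e,f},{a,b,f},{b,c,d},{b,c,e},{b,e,f},{c,e,f}} W2={{a},{c},{e},{a,b},{a,e},{a,f},{b,c},{b,e},{c,d},{c,e},{c,f},{e,f},{a,b,f},{b,c,d},{b,c,e},{b,e,f},{c,e,f}} W3={{b},{c},{d},{a,b},{b,c},{b,d},{b,e},{b,f},{c,d},{c,e},{c,f},{a,b,f},{b,c,d},{b,c,e},{b,e,f},{c,e,f}} W4={{c},{d},{f},{a,f},{b,c},{b,d},{b,f},{c,d},{c,e},{c,f},{e,f},{a,b,f},{b,c,d},{b,c,e},{b,e,f},{c,e,f}}
  W12={{c},{a,b},{a,f},{b,c},{b,e},{c,d},{c,e},{c,f},{e,f},{a,b,f},{b,c,d},{b,c,e},{b,e,f},{c,e,f}} W13={{b},{c},{a,b},{b,c},{b,d},{b,e},{b,f},{c,d},{c,e},{c,f},{a,b,f},{b,c,d},{b,c,e},{b,e,f},{c,e,f}} W14={{c},{f},{a,f},{b,c},{b,d},{b,f},{c,d},{c,e},{c,f},{e,f},{a,b,f},{b,c,d},{b,c,e},{b,e,f},{c,e,f}} W23={{c},{a,b},{b,c},{b,e},{c,d},{c,e},{c,f},{a,b,f},{b,c,d},{b,c,e},{b,e,f},{c,e,f}} W24={{c},{a,f},{b,c},{c,d},{c,e},{c,f},{e,f},{a,b,f},{b,c,d},{b,c,e},{b,e,f},{c,e,f}} W34={{c},{d},{b,c},{b,d},{b,f},{c,d},{c,e},{c,f},{a,b,f},{b,c,d},{b,c,e},{b,e,f},{c,e,f}}
  W123={{c},{a,b},{b,c},{b,e},{c,d},{c,e},{c,f},{a,b,f},{b,c,d},{b,c,e},{b,e,f},{c,e,f}} W124={{c},{a,f},{b,c},{c,d},{c,e},{c,f},{e,f},{a,b,f},{b,c,d},{b,c,e},{b,e,f},{c,e,f}} W134={{c},{b,c},{b,d},{b,f},{c,d},{c,e},{c,f},{a,b,f},{b,c,d},{b,c,e},{b,e,f},{c,e,f}} W234={{c},{b,c},{c,d},{c,e},{c,f},{a,b,f},{b,c,d},{b,c,e},{b,e,f},{c,e,f}}
  W1234={{c},{b,c},{c,d},{c,e},{c,f},{a,b,f},{b,c,d},{b,c,e},{b,e,f},{c,e,f}}
components per intersection:
  W1: {{b},{c},{f},{a,b},{a,f},{b,c},{b,d},{b,e},{b,f},{c,d},{c,e},{c,f},{e,f},{a,b,f},{b,c,d},{b,c,e},{b,e,f},{c,e,f}}
  W2: {{a},{c},{e},{a,b},{a,e},{a,f},{b,c},{b,e},{c,d},{c,e},{c,f},{e,f},{a,b,f},{b,c,d},{b,c,e},{b,e,f},{c,e,f}}
  W3: {{b},{c},{d},{a,b},{b,c},{b,d},{b,e},{b,f},{c,d},{c,e},{c,f},{a,b,f},{b,c,d},{b,c,e},{b,e,f},{c,e,f}}
  W4: {{c},{d},{f},{a,f},{b,c},{b,d},{b,f},{c,d},{c,e},{c,f},{e,f},{a,b,f},{b,c,d},{b,c,e},{b,e,f},{c,e,f}}
  W12: {{c},{b,c},{b,e},{c,d},{c,e},{c,f},{e,f},{b,c,d},{b,c,e},{b,e,f},{c,e,f}} {{a,b},{a,f},{a,b,f}}
  W13: {{b},{c},{a,b},{b,c},{b,d},{b,e},{b,f},{c,d},{c,e},{c,f},{a,b,f},{b,c,d},{b,c,e},{b,e,f},{c,e,f}}
  W14: {{c},{f},{a,f},{b,c},{b,d},{b,f},{c,d},{c,e},{c,f},{e,f},{a,b,f},{b,c,d},{b,c,e},{b,e,f},{c,e,f}}
  W23: {{c},{b,c},{b,e},{c,d},{c,e},{c,f},{b,c,d},{b,c,e},{b,e,f},{c,e,f}} {{a,b},{a,b,f}}
  W24: {{c},{b,c},{c,d},{c,e},{c,f},{e,f},{b,c,d},{b,c,e},{b,e,f},{c,e,f}} {{a,f},{a,b,f}}
  W34: {{c},{d},{b,c},{b,d},{c,d},{c,e},{c,f},{b,c,d},{b,c,e},{c,e,f}} {{b,f},{a,b,f},{b,e,f}}
  W123: {{c},{b,c},{b,e},{c,d},{c,e},{c,f},{b,c,d},{b,c,e},{b,e,f},{c,e,f}} {{a,b},{a,b,f}}
  W124: {{c},{b,c},{c,d},{c,e},{c,f},{e,f},{b,c,d},{b,c,e},{b,e,f},{c,e,f}} {{a,f},{a,b,f}}
  W134: {{c},{b,c},{b,d},{c,d},{c,e},{c,f},{b,c,d},{b,c,e},{c,e,f}} {{b,f},{a,b,f},{b,e,f}}
  W234: {{c},{b,c},{c,d},{c,e},{c,f},{b,c,d},{b,c,e},{c,e,f}} {{a,b,f}} {{b,e,f}}
  W1234: {{c},{b,c},{c,d},{c,e},{c,f},{b,c,d},{b,c,e},{c,e,f}} {{a,b,f}} {{b,e,f}}
C dims 4,10,9,3; δ0: rk 3, SNF 1^3; δ1: rk 6, SNF 1^6; δ2: rk 3, SNF 1^3
Ȟ^0 = (4 − 3) − 0 = 1, so Ȟ^0 ≅ Z
Ȟ^1 = (10 − 6) − 3 = 1, so Ȟ^1 ≅ Z
Ȟ^2 = (9 − 3) − 6 = 0, so Ȟ^2 ≅ 0

Ȟ^0 ≅ Z; Ȟ^1 ≅ Z; Ȟ^2 ≅ 0


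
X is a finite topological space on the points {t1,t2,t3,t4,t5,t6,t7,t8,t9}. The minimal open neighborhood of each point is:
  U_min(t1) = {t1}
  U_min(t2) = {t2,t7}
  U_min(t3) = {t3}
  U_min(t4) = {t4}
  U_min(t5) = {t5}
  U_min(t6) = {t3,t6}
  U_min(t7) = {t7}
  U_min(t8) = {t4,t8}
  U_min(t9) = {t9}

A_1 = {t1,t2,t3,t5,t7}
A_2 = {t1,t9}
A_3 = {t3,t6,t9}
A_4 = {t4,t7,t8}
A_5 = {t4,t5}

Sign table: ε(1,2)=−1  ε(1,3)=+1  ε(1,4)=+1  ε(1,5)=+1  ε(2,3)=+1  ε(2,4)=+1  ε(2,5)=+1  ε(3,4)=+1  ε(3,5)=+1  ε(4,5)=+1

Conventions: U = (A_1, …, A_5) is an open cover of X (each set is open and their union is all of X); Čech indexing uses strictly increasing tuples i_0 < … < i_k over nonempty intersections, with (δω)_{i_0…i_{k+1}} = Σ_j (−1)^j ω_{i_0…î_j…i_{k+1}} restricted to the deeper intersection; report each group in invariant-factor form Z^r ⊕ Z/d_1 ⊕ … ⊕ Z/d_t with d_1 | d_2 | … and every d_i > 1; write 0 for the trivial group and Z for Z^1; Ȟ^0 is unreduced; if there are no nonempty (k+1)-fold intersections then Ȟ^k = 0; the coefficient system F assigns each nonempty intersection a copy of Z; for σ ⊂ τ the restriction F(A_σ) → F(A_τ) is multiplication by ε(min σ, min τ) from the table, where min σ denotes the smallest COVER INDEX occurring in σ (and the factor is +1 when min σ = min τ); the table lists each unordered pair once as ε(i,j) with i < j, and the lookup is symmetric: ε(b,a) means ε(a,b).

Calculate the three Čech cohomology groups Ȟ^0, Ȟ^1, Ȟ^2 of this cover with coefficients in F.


nonempty overlaps:
  A12={t1} A13={t3} A14={t7} A15={t5} A23={t9} A45={t4}
C dims 5,6; δ0: rk 5, SNF 1^4·2
degree 0: 5−5−0 = 0 → Ȟ^0 ≅ 0
degree 1: 6−0−5 = 1 plus torsion [2] → Ȟ^1 ≅ Z ⊕ Z/2
degree 2: 0−0−0 = 0 → Ȟ^2 ≅ 0

Ȟ^0 ≅ 0, Ȟ^1 ≅ Z ⊕ Z/2 and Ȟ^2 ≅ 0


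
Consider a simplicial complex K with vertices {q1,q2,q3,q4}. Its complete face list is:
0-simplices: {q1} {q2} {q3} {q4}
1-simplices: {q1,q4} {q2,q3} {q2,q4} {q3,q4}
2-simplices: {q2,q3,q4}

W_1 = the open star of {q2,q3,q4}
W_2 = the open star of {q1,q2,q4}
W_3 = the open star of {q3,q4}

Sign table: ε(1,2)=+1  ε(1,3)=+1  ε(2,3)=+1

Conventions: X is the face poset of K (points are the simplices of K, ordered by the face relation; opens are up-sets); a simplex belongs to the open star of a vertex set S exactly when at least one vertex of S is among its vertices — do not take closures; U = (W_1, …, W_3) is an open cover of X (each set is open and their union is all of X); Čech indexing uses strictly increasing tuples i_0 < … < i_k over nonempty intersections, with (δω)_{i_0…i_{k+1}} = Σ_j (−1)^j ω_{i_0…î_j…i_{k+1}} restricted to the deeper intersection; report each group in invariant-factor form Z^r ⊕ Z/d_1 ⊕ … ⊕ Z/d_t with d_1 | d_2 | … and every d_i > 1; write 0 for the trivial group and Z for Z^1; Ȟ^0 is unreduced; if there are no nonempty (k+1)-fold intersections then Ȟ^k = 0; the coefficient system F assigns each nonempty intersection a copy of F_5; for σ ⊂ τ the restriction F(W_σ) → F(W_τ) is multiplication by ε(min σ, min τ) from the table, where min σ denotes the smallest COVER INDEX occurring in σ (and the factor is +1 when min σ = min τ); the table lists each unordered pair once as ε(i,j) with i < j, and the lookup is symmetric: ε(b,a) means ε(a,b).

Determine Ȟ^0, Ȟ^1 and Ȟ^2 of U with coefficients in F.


Ȟ^0 = Z/5, Ȟ^1 = 0 and Ȟ^2 = 0

nonempty intersections:
  W1={{q2},{q3},{q4},{q1,q4},{q2,q3},{q2,q4},{q3,q4},{q2,q3,q4}} W2={{q1},{q2},{q4},{q1,q4},{q2,q3},{q2,q4},{q3,q4},{q2,q3,q4}} W3={{q3},{q4},{q1,q4},{q2,q3},{q2,q4},{q3,q4},{q2,q3,q4}}
  W12={{q2},{q4},{q1,q4},{q2,q3},{q2,q4},{q3,q4},{q2,q3,q4}} W13={{q3},{q4},{q1,q4},{q2,q3},{q2,q4},{q3,q4},{q2,q3,q4}} W23={{q4},{q1,q4},{q2,q3},{q2,q4},{q3,q4},{q2,q3,q4}}
  W123={{q4},{q1,q4},{q2,q3},{q2,q4},{q3,q4},{q2,q3,q4}}
C dims 3,3,1; δ0: rk_F5 2; δ1: rk_F5 1
Ȟ^0: (3−2)−0=1 ⇒ Z/5
Ȟ^1: (3−1)−2=0 ⇒ 0
Ȟ^2: (1−0)−1=0 ⇒ 0


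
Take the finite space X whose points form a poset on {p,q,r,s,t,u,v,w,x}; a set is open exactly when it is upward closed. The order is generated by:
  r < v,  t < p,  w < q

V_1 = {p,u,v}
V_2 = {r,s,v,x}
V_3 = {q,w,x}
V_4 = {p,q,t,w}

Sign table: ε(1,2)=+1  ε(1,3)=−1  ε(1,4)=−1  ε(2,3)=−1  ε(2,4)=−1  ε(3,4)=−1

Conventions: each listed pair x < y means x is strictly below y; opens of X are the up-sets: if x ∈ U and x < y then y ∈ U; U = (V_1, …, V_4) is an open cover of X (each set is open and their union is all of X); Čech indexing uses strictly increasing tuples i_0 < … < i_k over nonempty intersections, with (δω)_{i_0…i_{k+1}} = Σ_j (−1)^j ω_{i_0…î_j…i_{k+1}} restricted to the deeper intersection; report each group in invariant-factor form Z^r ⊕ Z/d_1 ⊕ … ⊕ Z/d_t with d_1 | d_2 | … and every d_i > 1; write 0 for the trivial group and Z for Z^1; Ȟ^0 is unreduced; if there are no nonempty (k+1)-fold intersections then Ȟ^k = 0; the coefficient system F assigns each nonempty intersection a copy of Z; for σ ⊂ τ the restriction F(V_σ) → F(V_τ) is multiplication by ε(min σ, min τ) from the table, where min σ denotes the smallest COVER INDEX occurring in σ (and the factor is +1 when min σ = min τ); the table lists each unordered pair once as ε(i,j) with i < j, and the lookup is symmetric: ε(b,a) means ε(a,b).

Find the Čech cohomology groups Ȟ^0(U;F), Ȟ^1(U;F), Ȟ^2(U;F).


Ȟ^0(U;F) ≅ 0,  Ȟ^1(U;F) ≅ Z/2,  Ȟ^2(U;F) ≅ 0

nonempty overlaps:
  V12={v} V14={p} V23={x} V34={q,w}
C dims 4,4; δ0: rk 4, SNF 1^3·2
degree 0: 4−4−0 = 0 → Ȟ^0 ≅ 0
degree 1: 4−0−4 = 0 plus torsion [2] → Ȟ^1 ≅ Z/2
degree 2: 0−0−0 = 0 → Ȟ^2 ≅ 0


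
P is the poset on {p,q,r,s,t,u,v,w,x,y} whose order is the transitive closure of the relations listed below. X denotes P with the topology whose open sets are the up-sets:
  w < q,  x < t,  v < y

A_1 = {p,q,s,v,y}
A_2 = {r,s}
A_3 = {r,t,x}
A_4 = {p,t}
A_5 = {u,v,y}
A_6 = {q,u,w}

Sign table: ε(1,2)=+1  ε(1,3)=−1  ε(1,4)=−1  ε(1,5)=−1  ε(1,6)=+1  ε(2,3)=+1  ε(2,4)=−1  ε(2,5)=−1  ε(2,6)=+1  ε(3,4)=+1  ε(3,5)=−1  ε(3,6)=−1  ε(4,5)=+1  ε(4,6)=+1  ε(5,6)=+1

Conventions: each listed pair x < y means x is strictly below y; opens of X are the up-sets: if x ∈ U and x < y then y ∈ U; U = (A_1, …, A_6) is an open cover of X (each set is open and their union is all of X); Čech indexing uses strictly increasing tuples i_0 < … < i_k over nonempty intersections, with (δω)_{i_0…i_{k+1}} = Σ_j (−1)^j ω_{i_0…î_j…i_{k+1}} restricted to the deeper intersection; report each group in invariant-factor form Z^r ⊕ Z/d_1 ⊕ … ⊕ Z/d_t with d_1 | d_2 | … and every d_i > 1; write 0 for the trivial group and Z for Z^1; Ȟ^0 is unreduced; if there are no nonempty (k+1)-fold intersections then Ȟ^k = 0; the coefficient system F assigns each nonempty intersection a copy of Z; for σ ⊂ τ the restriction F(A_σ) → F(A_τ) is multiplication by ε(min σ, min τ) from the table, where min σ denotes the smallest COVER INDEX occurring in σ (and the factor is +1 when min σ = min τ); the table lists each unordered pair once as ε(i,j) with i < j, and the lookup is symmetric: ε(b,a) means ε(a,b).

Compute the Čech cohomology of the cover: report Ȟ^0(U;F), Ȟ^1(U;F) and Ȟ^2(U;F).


nerve of the cover:
  A12={s} A14={p} A15={v,y} A16={q} A23={r} A34={t} A56={u}
C dims 6,7; δ0: rk 6, SNF 1^5·2
Ȟ^0 = (6 − 6) − 0 = 0, so Ȟ^0 ≅ 0
Ȟ^1 = (7 − 0) − 6 = 1 plus torsion [2], so Ȟ^1 ≅ Z ⊕ Z/2
Ȟ^2 = (0 − 0) − 0 = 0, so Ȟ^2 ≅ 0

Ȟ^0 ≅ 0, Ȟ^1 ≅ Z ⊕ Z/2, Ȟ^2 ≅ 0


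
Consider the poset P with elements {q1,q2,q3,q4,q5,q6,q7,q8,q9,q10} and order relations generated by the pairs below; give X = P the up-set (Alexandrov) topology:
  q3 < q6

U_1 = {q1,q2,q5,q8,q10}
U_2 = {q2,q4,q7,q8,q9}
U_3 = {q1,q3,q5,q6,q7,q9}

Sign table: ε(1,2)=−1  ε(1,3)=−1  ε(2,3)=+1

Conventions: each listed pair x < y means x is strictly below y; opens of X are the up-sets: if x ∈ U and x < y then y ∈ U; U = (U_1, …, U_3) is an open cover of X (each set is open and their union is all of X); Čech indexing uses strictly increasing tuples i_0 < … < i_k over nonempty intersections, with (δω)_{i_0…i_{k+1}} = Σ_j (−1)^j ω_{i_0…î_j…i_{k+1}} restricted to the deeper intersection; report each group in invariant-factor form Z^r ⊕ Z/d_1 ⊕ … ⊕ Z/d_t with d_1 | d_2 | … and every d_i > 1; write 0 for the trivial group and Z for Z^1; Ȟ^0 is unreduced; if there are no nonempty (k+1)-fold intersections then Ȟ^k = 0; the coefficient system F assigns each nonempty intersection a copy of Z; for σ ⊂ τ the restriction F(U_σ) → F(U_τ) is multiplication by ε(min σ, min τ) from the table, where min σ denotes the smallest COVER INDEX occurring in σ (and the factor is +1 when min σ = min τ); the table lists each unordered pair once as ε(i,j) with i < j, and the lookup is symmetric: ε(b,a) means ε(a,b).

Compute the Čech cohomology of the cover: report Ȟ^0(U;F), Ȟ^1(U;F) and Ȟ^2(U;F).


nonempty intersections:
  U12={q2,q8} U13={q1,q5} U23={q7,q9}
C dims 3,3; δ0: rk 2, SNF 1^2
Ȟ^0: (3−2)−0=1 ⇒ Z
Ȟ^1: (3−0)−2=1 ⇒ Z
Ȟ^2: (0−0)−0=0 ⇒ 0

Ȟ^0(U;F) ≅ Z, Ȟ^1(U;F) ≅ Z and Ȟ^2(U;F) ≅ 0


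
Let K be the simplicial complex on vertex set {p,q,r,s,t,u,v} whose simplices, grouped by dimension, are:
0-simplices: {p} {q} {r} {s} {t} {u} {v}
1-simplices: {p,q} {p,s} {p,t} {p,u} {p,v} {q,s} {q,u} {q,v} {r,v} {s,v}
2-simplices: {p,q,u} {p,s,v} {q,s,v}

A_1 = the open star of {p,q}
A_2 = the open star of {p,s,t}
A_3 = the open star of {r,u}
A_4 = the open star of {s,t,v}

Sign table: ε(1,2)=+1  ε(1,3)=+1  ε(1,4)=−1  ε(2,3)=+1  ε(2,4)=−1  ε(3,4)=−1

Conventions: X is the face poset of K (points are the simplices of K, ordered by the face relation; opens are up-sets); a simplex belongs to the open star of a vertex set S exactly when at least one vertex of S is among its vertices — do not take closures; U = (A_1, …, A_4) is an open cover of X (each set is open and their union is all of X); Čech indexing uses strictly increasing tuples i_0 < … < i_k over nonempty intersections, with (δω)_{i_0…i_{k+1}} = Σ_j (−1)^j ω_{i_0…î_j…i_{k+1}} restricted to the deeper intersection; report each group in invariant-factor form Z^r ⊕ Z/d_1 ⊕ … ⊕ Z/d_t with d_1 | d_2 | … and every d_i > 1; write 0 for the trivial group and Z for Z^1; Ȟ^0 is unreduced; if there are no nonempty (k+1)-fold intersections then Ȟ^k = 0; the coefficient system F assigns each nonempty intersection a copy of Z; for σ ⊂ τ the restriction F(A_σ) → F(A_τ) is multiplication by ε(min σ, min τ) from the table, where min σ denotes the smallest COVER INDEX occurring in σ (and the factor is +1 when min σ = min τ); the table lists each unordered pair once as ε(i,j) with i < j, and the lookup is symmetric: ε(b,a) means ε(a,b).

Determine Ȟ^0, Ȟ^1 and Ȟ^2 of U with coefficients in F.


nonempty intersections:
  A1={{p},{q},{p,q},{p,s},{p,t},{p,u},{p,v},{q,s},{q,u},{q,v},{p,q,u},{p,s,v},{q,s,v}} A2={{p},{s},{t},{p,q},{p,s},{p,t},{p,u},{p,v},{q,s},{s,v},{p,q,u},{p,s,v},{q,s,v}} A3={{r},{u},{p,u},{q,u},{r,v},{p,q,u}} A4={{s},{t},{v},{p,s},{p,t},{p,v},{q,s},{q,v},{r,v},{s,v},{p,s,v},{q,s,v}}
  A12={{p},{p,q},{p,s},{p,t},{p,u},{p,v},{q,s},{p,q,u},{p,s,v},{q,s,v}} A13={{p,u},{q,u},{p,q,u}} A14={{p,s},{p,t},{p,v},{q,s},{q,v},{p,s,v},{q,s,v}} A23={{p,u},{p,q,u}} A24={{s},{t},{p,s},{p,t},{p,v},{q,s},{s,v},{p,s,v},{q,s,v}} A34={{r,v}}
  A123={{p,u},{p,q,u}} A124={{p,s},{p,t},{p,v},{q,s},{p,s,v},{q,s,v}}
C dims 4,6,2; δ0: rk 3, SNF 1^3; δ1: rk 2, SNF 1^2
Ȟ^0: (4−3)−0=1 ⇒ Z
Ȟ^1: (6−2)−3=1 ⇒ Z
Ȟ^2: (2−0)−2=0 ⇒ 0

Ȟ^0 ≅ Z; Ȟ^1 ≅ Z; Ȟ^2 ≅ 0


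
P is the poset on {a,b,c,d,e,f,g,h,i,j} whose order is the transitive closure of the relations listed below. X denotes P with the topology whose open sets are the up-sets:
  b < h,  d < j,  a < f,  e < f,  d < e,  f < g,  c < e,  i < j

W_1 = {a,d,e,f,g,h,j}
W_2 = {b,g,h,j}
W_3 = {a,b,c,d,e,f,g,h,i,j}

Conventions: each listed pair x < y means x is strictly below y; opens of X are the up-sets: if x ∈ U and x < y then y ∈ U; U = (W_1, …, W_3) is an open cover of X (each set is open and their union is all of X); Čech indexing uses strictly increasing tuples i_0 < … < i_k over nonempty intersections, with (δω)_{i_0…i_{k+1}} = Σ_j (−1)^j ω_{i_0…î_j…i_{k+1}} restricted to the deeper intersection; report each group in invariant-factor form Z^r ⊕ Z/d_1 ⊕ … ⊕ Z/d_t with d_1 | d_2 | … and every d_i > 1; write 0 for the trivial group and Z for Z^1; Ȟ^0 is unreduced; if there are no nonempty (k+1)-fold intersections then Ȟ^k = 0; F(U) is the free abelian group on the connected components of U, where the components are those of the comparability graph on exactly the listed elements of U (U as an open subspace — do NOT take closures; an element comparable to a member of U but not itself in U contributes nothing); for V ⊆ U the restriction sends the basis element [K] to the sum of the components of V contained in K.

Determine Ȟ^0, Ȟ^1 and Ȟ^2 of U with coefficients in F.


nonempty overlaps:
  W12={g,h,j} W13={a,d,e,f,g,h,j} W23={b,g,h,j}
  W123={g,h,j}
components per intersection:
  W1: {a,d,e,f,g,j} {h}
  W2: {b,h} {g} {j}
  W3: {a,c,d,e,f,g,i,j} {b,h}
  W12: {g} {h} {j}
  W13: {a,d,e,f,g,j} {h}
  W23: {b,h} {g} {j}
  W123: {g} {h} {j}
C dims 7,8,3; δ0: rk 5, SNF 1^5; δ1: rk 3, SNF 1^3
degree 0: 7−5−0 = 2 → Ȟ^0 ≅ Z^2
degree 1: 8−3−5 = 0 → Ȟ^1 ≅ 0
degree 2: 3−0−3 = 0 → Ȟ^2 ≅ 0

Ȟ^0(U;F) ≅ Z^2,  Ȟ^1(U;F) ≅ 0,  Ȟ^2(U;F) ≅ 0


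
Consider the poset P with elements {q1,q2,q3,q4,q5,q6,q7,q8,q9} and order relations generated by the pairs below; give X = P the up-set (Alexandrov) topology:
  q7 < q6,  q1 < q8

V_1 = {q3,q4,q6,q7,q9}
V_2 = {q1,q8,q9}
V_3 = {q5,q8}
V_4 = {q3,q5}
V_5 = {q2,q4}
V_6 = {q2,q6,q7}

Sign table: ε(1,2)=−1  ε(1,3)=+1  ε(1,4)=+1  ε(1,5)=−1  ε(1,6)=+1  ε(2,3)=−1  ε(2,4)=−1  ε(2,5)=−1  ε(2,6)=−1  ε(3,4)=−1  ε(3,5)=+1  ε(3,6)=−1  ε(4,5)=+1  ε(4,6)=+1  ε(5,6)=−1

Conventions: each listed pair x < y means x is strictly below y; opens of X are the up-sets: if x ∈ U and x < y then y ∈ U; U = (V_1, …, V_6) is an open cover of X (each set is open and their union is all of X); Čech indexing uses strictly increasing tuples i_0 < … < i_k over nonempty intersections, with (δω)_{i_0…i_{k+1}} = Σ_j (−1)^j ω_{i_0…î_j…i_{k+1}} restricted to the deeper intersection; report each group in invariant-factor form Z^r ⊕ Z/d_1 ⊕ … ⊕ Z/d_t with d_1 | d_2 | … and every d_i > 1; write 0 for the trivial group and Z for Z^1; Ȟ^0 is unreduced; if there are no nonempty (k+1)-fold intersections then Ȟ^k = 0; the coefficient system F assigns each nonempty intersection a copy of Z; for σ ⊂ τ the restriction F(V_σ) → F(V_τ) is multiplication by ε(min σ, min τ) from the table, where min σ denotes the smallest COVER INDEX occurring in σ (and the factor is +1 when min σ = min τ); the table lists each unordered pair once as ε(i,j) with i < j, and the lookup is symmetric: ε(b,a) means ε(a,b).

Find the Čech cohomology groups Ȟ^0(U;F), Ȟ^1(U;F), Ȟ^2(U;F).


cover nerve:
  V12={q9} V14={q3} V15={q4} V16={q6,q7} V23={q8} V34={q5} V56={q2}
C dims 6,7; δ0: rk 6, SNF 1^5·2
Ȟ^0: (6−6)−0=0 ⇒ 0
Ȟ^1: (7−0)−6=1 plus torsion [2] ⇒ Z ⊕ Z/2
Ȟ^2: (0−0)−0=0 ⇒ 0

Ȟ^0 = 0, Ȟ^1 = Z ⊕ Z/2, Ȟ^2 = 0
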